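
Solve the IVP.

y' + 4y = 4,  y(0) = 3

General solution: y = 1 + Ce^(-4x)
Applying y(0) = 3: C = 3 - 1 = 2
Particular solution: y = 1 + 2e^(-4x)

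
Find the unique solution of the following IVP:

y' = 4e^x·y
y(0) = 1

General solution: y = Ce^(4e^x)
Applying IC y(0) = 1:
Particular solution: y = e^(4(e^x - 1))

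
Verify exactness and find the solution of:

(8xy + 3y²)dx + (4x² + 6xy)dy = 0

Verify exactness: ∂M/∂y = ∂N/∂x ✓
Find F(x,y) such that ∂F/∂x = M, ∂F/∂y = N
Solution: 4x²y + 3xy² = C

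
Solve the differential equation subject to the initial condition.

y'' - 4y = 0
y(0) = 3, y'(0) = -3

General solution: y = C₁e^(2x) + C₂e^(-2x)
Applying ICs: C₁ = 3/4, C₂ = 9/4
Particular solution: y = (3/4)e^(2x) + (9/4)e^(-2x)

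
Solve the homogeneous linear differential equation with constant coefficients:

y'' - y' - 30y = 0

Characteristic equation: r² - r - 30 = 0
Roots: r = 6, -5 (distinct real)
General solution: y = C₁e^(6x) + C₂e^(-5x)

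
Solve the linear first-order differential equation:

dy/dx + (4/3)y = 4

Using integrating factor method:

General solution: y = 3 + Ce^(-4x/3)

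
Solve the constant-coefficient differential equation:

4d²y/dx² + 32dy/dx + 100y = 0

Characteristic equation: 4r² + 32r + 100 = 0
Divide by 4: r² + 8r + 25 = 0
Roots: r = -4 ± 3i (complex conjugates)
General solution: y = e^(-4x)(C₁cos(3x) + C₂sin(3x))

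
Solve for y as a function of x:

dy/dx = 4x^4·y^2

Separating variables and integrating:
-1/y = 4x^5/5 + C

General solution: y^-1 = (-4/5)x^5 + C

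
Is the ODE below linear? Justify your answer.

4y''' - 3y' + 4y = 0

Yes. Linear (y and its derivatives appear to the first power only, no products of y terms)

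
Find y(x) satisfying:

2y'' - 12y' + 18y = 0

Characteristic equation: 2r² - 12r + 18 = 0
Divide by 2: r² - 6r + 9 = 0
Factored: (r - 3)² = 0
Repeated root: r = 3
General solution: y = (C₁ + C₂x)e^(3x)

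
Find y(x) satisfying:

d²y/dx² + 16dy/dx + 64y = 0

Characteristic equation: r² + 16r + 64 = 0
Factored: (r + 8)² = 0
Repeated root: r = -8
General solution: y = (C₁ + C₂x)e^(-8x)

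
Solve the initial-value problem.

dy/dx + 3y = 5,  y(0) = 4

General solution: y = 5/3 + Ce^(-3x)
Applying y(0) = 4: C = 4 - 5/3 = 7/3
Particular solution: y = 5/3 + (7/3)e^(-3x)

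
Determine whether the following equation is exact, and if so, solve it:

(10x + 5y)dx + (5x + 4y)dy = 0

Verify exactness: ∂M/∂y = ∂N/∂x ✓
Find F(x,y) such that ∂F/∂x = M, ∂F/∂y = N
Solution: 5x² + 5xy + 2y² = C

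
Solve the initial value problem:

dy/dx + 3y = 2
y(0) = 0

General solution: y = 2/3 + Ce^(-3x)
Applying y(0) = 0: C = 0 - 2/3 = -2/3
Particular solution: y = 2/3 - (2/3)e^(-3x)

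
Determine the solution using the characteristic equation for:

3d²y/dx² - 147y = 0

Characteristic equation: 3r² - 147 = 0
Divide by 3: r² - 49 = 0
Roots: r = 7, -7 (distinct real)
General solution: y = C₁e^(7x) + C₂e^(-7x)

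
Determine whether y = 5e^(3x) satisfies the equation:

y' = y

Verification:
y = 5e^(3x)
y' = 15e^(3x)
But y = 5e^(3x)
y' ≠ y — the derivative does not match

No, it is not a solution.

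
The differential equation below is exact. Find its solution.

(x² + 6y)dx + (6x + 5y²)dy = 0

Verify exactness: ∂M/∂y = ∂N/∂x ✓
Find F(x,y) such that ∂F/∂x = M, ∂F/∂y = N
Solution: x³/3 + 6xy + 5y³/3 = C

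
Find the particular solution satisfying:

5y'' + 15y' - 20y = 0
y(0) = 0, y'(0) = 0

General solution: y = C₁e^x + C₂e^(-4x)
Applying ICs: C₁ = 0, C₂ = 0
Particular solution: y = 0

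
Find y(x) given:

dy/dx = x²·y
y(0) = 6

General solution: y = Ce^(x³/3)
Applying IC y(0) = 6:
Particular solution: y = 6e^(x³/3)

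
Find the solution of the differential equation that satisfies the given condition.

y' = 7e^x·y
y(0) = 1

General solution: y = Ce^(7e^x)
Applying IC y(0) = 1:
Particular solution: y = e^(7(e^x - 1))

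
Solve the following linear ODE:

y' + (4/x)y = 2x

Using integrating factor method:

General solution: y = (1/3)x^2 + Cx^(-4)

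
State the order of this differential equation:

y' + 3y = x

The order is 1 (highest derivative is of order 1).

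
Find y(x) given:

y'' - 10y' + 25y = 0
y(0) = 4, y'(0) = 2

General solution: y = (C₁ + C₂x)e^(5x)
Repeated root r = 5
Applying ICs: C₁ = 4, C₂ = -18
Particular solution: y = (4 - 18x)e^(5x)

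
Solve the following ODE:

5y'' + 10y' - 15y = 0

Characteristic equation: 5r² + 10r - 15 = 0
Divide by 5: r² + 2r - 3 = 0
Roots: r = 1, -3 (distinct real)
General solution: y = C₁e^x + C₂e^(-3x)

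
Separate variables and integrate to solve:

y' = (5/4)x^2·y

Separating variables and integrating:
ln|y| = 5x^3/12 + C

General solution: y = Ce^(5x^3/12)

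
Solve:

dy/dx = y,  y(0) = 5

General solution: y = Ce^x
Applying IC y(0) = 5:
Particular solution: y = 5e^x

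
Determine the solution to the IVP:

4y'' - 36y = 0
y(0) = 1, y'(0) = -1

General solution: y = C₁e^(3x) + C₂e^(-3x)
Applying ICs: C₁ = 1/3, C₂ = 2/3
Particular solution: y = (1/3)e^(3x) + (2/3)e^(-3x)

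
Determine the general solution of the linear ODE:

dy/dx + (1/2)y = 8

Using integrating factor method:

General solution: y = 16 + Ce^(-x/2)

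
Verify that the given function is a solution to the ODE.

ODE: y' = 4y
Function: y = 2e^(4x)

Verification:
y = 2e^(4x)
y' = 8e^(4x)
4y = 8e^(4x)
y' = 4y ✓

Yes, it is a solution.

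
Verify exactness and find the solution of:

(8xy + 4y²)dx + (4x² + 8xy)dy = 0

Verify exactness: ∂M/∂y = ∂N/∂x ✓
Find F(x,y) such that ∂F/∂x = M, ∂F/∂y = N
Solution: 4x²y + 4xy² = C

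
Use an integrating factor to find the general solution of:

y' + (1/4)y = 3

Using integrating factor method:

General solution: y = 12 + Ce^(-x/4)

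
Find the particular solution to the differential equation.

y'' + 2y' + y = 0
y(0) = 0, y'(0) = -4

General solution: y = (C₁ + C₂x)e^(-x)
Repeated root r = -1
Applying ICs: C₁ = 0, C₂ = -4
Particular solution: y = -4xe^(-x)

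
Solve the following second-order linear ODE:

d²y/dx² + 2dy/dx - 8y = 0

Characteristic equation: r² + 2r - 8 = 0
Roots: r = 2, -4 (distinct real)
General solution: y = C₁e^(2x) + C₂e^(-4x)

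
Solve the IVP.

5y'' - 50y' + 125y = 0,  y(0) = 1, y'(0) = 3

General solution: y = (C₁ + C₂x)e^(5x)
Repeated root r = 5
Applying ICs: C₁ = 1, C₂ = -2
Particular solution: y = (1 - 2x)e^(5x)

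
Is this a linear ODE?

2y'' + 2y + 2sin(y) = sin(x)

No. Nonlinear (sin(y) is nonlinear in y)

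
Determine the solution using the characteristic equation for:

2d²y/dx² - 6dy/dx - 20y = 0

Characteristic equation: 2r² - 6r - 20 = 0
Divide by 2: r² - 3r - 10 = 0
Roots: r = 5, -2 (distinct real)
General solution: y = C₁e^(5x) + C₂e^(-2x)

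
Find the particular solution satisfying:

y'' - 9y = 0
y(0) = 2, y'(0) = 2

General solution: y = C₁e^(3x) + C₂e^(-3x)
Applying ICs: C₁ = 4/3, C₂ = 2/3
Particular solution: y = (4/3)e^(3x) + (2/3)e^(-3x)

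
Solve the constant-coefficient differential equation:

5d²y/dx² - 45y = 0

Characteristic equation: 5r² - 45 = 0
Divide by 5: r² - 9 = 0
Roots: r = 3, -3 (distinct real)
General solution: y = C₁e^(3x) + C₂e^(-3x)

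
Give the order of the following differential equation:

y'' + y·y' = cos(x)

The order is 2 (highest derivative is of order 2).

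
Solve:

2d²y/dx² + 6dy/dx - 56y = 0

Characteristic equation: 2r² + 6r - 56 = 0
Divide by 2: r² + 3r - 28 = 0
Roots: r = 4, -7 (distinct real)
General solution: y = C₁e^(4x) + C₂e^(-7x)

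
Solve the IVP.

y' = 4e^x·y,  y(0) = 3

General solution: y = Ce^(4e^x)
Applying IC y(0) = 3:
Particular solution: y = 3e^(4(e^x - 1))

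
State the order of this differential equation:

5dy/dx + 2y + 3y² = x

The order is 1 (highest derivative is of order 1).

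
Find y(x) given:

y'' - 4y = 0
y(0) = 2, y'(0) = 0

General solution: y = C₁e^(2x) + C₂e^(-2x)
Applying ICs: C₁ = 1, C₂ = 1
Particular solution: y = e^(2x) + e^(-2x)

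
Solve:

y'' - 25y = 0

Characteristic equation: r² - 25 = 0
Roots: r = 5, -5 (distinct real)
General solution: y = C₁e^(5x) + C₂e^(-5x)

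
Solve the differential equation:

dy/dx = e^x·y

Separating variables and integrating:
ln|y| = e^x + C

General solution: y = Ce^(e^x)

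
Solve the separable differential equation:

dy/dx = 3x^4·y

Separating variables and integrating:
ln|y| = 3x^5/5 + C

General solution: y = Ce^(3x^5/5)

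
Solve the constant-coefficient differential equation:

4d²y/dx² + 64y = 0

Characteristic equation: 4r² + 64 = 0
Divide by 4: r² + 16 = 0
Roots: r = ±4i (complex conjugates)
General solution: y = C₁cos(4x) + C₂sin(4x)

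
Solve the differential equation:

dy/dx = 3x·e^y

Separating variables and integrating:
-e^(-y) = 3x²/2 + C

General solution: y = -ln(C - 3x²/2)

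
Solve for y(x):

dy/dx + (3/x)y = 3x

Using integrating factor method:

General solution: y = (3/5)x^2 + Cx^(-3)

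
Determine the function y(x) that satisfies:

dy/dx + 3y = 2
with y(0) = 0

General solution: y = 2/3 + Ce^(-3x)
Applying y(0) = 0: C = 0 - 2/3 = -2/3
Particular solution: y = 2/3 - (2/3)e^(-3x)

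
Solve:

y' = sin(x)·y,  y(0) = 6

General solution: y = Ce^(-cos(x))
Applying IC y(0) = 6:
Particular solution: y = 6e^(1-cos(x))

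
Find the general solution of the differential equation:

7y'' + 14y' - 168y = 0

Characteristic equation: 7r² + 14r - 168 = 0
Divide by 7: r² + 2r - 24 = 0
Roots: r = 4, -6 (distinct real)
General solution: y = C₁e^(4x) + C₂e^(-6x)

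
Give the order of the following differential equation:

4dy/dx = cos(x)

The order is 1 (highest derivative is of order 1).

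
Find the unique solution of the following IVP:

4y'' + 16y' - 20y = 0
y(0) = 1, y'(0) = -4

General solution: y = C₁e^x + C₂e^(-5x)
Applying ICs: C₁ = 1/6, C₂ = 5/6
Particular solution: y = (1/6)e^x + (5/6)e^(-5x)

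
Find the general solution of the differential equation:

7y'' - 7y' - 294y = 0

Characteristic equation: 7r² - 7r - 294 = 0
Divide by 7: r² - r - 42 = 0
Roots: r = 7, -6 (distinct real)
General solution: y = C₁e^(7x) + C₂e^(-6x)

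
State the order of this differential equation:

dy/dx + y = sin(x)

The order is 1 (highest derivative is of order 1).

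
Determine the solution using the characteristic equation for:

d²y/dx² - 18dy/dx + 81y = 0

Characteristic equation: r² - 18r + 81 = 0
Factored: (r - 9)² = 0
Repeated root: r = 9
General solution: y = (C₁ + C₂x)e^(9x)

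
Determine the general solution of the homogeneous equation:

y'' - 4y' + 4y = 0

Characteristic equation: r² - 4r + 4 = 0
Factored: (r - 2)² = 0
Repeated root: r = 2
General solution: y = (C₁ + C₂x)e^(2x)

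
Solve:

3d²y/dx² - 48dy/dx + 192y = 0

Characteristic equation: 3r² - 48r + 192 = 0
Divide by 3: r² - 16r + 64 = 0
Factored: (r - 8)² = 0
Repeated root: r = 8
General solution: y = (C₁ + C₂x)e^(8x)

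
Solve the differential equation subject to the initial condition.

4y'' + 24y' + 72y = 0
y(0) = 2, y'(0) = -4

General solution: y = e^(-3x)(C₁cos(3x) + C₂sin(3x))
Complex roots r = -3 ± 3i
Applying ICs: C₁ = 2, C₂ = 2/3
Particular solution: y = e^(-3x)(2cos(3x) + (2/3)sin(3x))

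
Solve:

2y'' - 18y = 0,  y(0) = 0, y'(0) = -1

General solution: y = C₁e^(3x) + C₂e^(-3x)
Applying ICs: C₁ = -1/6, C₂ = 1/6
Particular solution: y = -(1/6)e^(3x) + (1/6)e^(-3x)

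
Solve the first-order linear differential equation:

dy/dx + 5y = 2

Using integrating factor method:

General solution: y = 2/5 + Ce^(-5x)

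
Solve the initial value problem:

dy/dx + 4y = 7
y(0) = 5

General solution: y = 7/4 + Ce^(-4x)
Applying y(0) = 5: C = 5 - 7/4 = 13/4
Particular solution: y = 7/4 + (13/4)e^(-4x)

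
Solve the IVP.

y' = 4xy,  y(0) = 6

General solution: y = Ce^(2x²)
Applying IC y(0) = 6:
Particular solution: y = 6e^(2x²)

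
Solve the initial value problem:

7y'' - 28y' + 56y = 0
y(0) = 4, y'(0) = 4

General solution: y = e^(2x)(C₁cos(2x) + C₂sin(2x))
Complex roots r = 2 ± 2i
Applying ICs: C₁ = 4, C₂ = -2
Particular solution: y = e^(2x)(4cos(2x) - 2sin(2x))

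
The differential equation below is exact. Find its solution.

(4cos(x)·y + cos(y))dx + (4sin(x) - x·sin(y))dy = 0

Verify exactness: ∂M/∂y = ∂N/∂x ✓
Find F(x,y) such that ∂F/∂x = M, ∂F/∂y = N
Solution: 4sin(x)·y + x·cos(y) = C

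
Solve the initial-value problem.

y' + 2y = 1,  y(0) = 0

General solution: y = 1/2 + Ce^(-2x)
Applying y(0) = 0: C = 0 - 1/2 = -1/2
Particular solution: y = 1/2 - (1/2)e^(-2x)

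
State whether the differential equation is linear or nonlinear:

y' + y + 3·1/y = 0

Nonlinear (1/y term)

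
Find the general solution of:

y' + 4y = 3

Using integrating factor method:

General solution: y = 3/4 + Ce^(-4x)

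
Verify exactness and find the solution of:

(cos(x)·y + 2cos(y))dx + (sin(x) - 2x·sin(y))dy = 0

Verify exactness: ∂M/∂y = ∂N/∂x ✓
Find F(x,y) such that ∂F/∂x = M, ∂F/∂y = N
Solution: sin(x)·y + 2x·cos(y) = C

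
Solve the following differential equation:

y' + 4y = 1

Using integrating factor method:

General solution: y = 1/4 + Ce^(-4x)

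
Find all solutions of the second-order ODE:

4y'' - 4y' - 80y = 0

Characteristic equation: 4r² - 4r - 80 = 0
Divide by 4: r² - r - 20 = 0
Roots: r = 5, -4 (distinct real)
General solution: y = C₁e^(5x) + C₂e^(-4x)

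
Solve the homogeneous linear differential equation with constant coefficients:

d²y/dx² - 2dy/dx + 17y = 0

Characteristic equation: r² - 2r + 17 = 0
Roots: r = 1 ± 4i (complex conjugates)
General solution: y = e^x(C₁cos(4x) + C₂sin(4x))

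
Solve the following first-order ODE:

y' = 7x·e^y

Separating variables and integrating:
-e^(-y) = 7x²/2 + C

General solution: y = -ln(C - 7x²/2)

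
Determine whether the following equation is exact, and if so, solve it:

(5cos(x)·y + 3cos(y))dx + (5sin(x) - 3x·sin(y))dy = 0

Verify exactness: ∂M/∂y = ∂N/∂x ✓
Find F(x,y) such that ∂F/∂x = M, ∂F/∂y = N
Solution: 5sin(x)·y + 3x·cos(y) = C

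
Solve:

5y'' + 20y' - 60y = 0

Characteristic equation: 5r² + 20r - 60 = 0
Divide by 5: r² + 4r - 12 = 0
Roots: r = 2, -6 (distinct real)
General solution: y = C₁e^(2x) + C₂e^(-6x)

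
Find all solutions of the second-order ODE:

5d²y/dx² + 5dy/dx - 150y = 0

Characteristic equation: 5r² + 5r - 150 = 0
Divide by 5: r² + r - 30 = 0
Roots: r = 5, -6 (distinct real)
General solution: y = C₁e^(5x) + C₂e^(-6x)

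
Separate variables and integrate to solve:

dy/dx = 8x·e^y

Separating variables and integrating:
-e^(-y) = 4x² + C

General solution: y = -ln(C - 4x²)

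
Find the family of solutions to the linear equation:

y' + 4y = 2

Using integrating factor method:

General solution: y = 1/2 + Ce^(-4x)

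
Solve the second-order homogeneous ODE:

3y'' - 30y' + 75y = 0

Characteristic equation: 3r² - 30r + 75 = 0
Divide by 3: r² - 10r + 25 = 0
Factored: (r - 5)² = 0
Repeated root: r = 5
General solution: y = (C₁ + C₂x)e^(5x)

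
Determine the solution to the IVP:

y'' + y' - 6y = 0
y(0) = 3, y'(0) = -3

General solution: y = C₁e^(2x) + C₂e^(-3x)
Applying ICs: C₁ = 6/5, C₂ = 9/5
Particular solution: y = (6/5)e^(2x) + (9/5)e^(-3x)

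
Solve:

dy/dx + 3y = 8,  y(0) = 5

General solution: y = 8/3 + Ce^(-3x)
Applying y(0) = 5: C = 5 - 8/3 = 7/3
Particular solution: y = 8/3 + (7/3)e^(-3x)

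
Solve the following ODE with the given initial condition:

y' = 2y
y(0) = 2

General solution: y = Ce^(2x)
Applying IC y(0) = 2:
Particular solution: y = 2e^(2x)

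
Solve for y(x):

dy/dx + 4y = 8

Using integrating factor method:

General solution: y = 2 + Ce^(-4x)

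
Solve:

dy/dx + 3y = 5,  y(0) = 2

General solution: y = 5/3 + Ce^(-3x)
Applying y(0) = 2: C = 2 - 5/3 = 1/3
Particular solution: y = 5/3 + (1/3)e^(-3x)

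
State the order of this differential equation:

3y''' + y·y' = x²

The order is 3 (highest derivative is of order 3).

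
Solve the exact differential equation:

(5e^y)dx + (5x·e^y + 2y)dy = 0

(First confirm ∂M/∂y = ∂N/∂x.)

Verify exactness: ∂M/∂y = ∂N/∂x ✓
Find F(x,y) such that ∂F/∂x = M, ∂F/∂y = N
Solution: 5x·e^y + y² = C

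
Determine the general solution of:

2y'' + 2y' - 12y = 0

Characteristic equation: 2r² + 2r - 12 = 0
Divide by 2: r² + r - 6 = 0
Roots: r = 2, -3 (distinct real)
General solution: y = C₁e^(2x) + C₂e^(-3x)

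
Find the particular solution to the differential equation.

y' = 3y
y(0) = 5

General solution: y = Ce^(3x)
Applying IC y(0) = 5:
Particular solution: y = 5e^(3x)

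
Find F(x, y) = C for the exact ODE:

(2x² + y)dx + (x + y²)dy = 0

Verify exactness: ∂M/∂y = ∂N/∂x ✓
Find F(x,y) such that ∂F/∂x = M, ∂F/∂y = N
Solution: 2x³/3 + xy + y³/3 = C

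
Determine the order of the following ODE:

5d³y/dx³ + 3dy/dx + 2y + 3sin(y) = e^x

The order is 3 (highest derivative is of order 3).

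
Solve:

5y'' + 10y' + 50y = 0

Characteristic equation: 5r² + 10r + 50 = 0
Divide by 5: r² + 2r + 10 = 0
Roots: r = -1 ± 3i (complex conjugates)
General solution: y = e^(-x)(C₁cos(3x) + C₂sin(3x))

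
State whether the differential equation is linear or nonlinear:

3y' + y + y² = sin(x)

Nonlinear (y² term)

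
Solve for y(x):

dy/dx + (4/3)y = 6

Using integrating factor method:

General solution: y = 9/2 + Ce^(-4x/3)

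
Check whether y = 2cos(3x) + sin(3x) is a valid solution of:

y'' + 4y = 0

Verification:
y'' = -18cos(3x) - 9sin(3x)
y'' + 4y ≠ 0 (frequency mismatch: got 9 instead of 4)

No, it is not a solution.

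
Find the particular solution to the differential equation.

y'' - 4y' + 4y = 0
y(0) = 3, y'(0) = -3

General solution: y = (C₁ + C₂x)e^(2x)
Repeated root r = 2
Applying ICs: C₁ = 3, C₂ = -9
Particular solution: y = (3 - 9x)e^(2x)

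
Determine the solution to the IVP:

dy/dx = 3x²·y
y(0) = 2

General solution: y = Ce^(x³)
Applying IC y(0) = 2:
Particular solution: y = 2e^(x³)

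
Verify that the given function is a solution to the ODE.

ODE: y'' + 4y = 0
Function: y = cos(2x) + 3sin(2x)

Verification:
y'' = -4cos(2x) - 12sin(2x)
y'' + 4y = 0 ✓

Yes, it is a solution.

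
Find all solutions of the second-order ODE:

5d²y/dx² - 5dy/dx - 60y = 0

Characteristic equation: 5r² - 5r - 60 = 0
Divide by 5: r² - r - 12 = 0
Roots: r = 4, -3 (distinct real)
General solution: y = C₁e^(4x) + C₂e^(-3x)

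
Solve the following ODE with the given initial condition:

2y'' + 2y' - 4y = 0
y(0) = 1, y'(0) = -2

General solution: y = C₁e^x + C₂e^(-2x)
Applying ICs: C₁ = 0, C₂ = 1
Particular solution: y = e^(-2x)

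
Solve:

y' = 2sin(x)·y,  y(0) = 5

General solution: y = Ce^(-2cos(x))
Applying IC y(0) = 5:
Particular solution: y = 5e^(2(1-cos(x)))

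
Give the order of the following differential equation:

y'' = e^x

The order is 2 (highest derivative is of order 2).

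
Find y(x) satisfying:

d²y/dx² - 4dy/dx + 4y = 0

Characteristic equation: r² - 4r + 4 = 0
Factored: (r - 2)² = 0
Repeated root: r = 2
General solution: y = (C₁ + C₂x)e^(2x)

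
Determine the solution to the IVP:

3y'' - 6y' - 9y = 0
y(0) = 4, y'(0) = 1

General solution: y = C₁e^(3x) + C₂e^(-x)
Applying ICs: C₁ = 5/4, C₂ = 11/4
Particular solution: y = (5/4)e^(3x) + (11/4)e^(-x)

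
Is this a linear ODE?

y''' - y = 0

Yes. Linear (y and its derivatives appear to the first power only, no products of y terms)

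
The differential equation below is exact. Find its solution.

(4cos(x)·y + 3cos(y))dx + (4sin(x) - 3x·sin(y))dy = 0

Verify exactness: ∂M/∂y = ∂N/∂x ✓
Find F(x,y) such that ∂F/∂x = M, ∂F/∂y = N
Solution: 4sin(x)·y + 3x·cos(y) = C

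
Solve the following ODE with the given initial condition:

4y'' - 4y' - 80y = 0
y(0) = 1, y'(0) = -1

General solution: y = C₁e^(5x) + C₂e^(-4x)
Applying ICs: C₁ = 1/3, C₂ = 2/3
Particular solution: y = (1/3)e^(5x) + (2/3)e^(-4x)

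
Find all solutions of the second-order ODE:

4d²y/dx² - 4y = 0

Characteristic equation: 4r² - 4 = 0
Divide by 4: r² - 1 = 0
Roots: r = 1, -1 (distinct real)
General solution: y = C₁e^x + C₂e^(-x)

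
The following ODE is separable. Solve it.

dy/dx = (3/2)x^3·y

Separating variables and integrating:
ln|y| = 3x^4/8 + C

General solution: y = Ce^(3x^4/8)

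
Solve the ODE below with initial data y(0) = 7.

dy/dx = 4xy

General solution: y = Ce^(2x²)
Applying IC y(0) = 7:
Particular solution: y = 7e^(2x²)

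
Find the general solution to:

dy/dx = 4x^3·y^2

Separating variables and integrating:
-1/y = x^4 + C

General solution: y^-1 = -x^4 + C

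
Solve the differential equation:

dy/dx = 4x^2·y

Separating variables and integrating:
ln|y| = 4x^3/3 + C

General solution: y = Ce^(4x^3/3)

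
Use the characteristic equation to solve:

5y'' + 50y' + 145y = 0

Characteristic equation: 5r² + 50r + 145 = 0
Divide by 5: r² + 10r + 29 = 0
Roots: r = -5 ± 2i (complex conjugates)
General solution: y = e^(-5x)(C₁cos(2x) + C₂sin(2x))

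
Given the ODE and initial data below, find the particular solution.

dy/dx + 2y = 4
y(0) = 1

General solution: y = 2 + Ce^(-2x)
Applying y(0) = 1: C = 1 - 2 = -1
Particular solution: y = 2 - e^(-2x)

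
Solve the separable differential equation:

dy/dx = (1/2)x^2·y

Separating variables and integrating:
ln|y| = x^3/6 + C

General solution: y = Ce^(x^3/6)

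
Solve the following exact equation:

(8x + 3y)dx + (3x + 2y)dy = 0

Verify exactness: ∂M/∂y = ∂N/∂x ✓
Find F(x,y) such that ∂F/∂x = M, ∂F/∂y = N
Solution: 4x² + 3xy + y² = C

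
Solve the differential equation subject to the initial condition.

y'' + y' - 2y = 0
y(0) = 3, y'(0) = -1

General solution: y = C₁e^x + C₂e^(-2x)
Applying ICs: C₁ = 5/3, C₂ = 4/3
Particular solution: y = (5/3)e^x + (4/3)e^(-2x)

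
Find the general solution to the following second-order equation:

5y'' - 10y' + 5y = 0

Characteristic equation: 5r² - 10r + 5 = 0
Divide by 5: r² - 2r + 1 = 0
Factored: (r - 1)² = 0
Repeated root: r = 1
General solution: y = (C₁ + C₂x)e^x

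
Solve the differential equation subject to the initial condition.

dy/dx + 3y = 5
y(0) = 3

General solution: y = 5/3 + Ce^(-3x)
Applying y(0) = 3: C = 3 - 5/3 = 4/3
Particular solution: y = 5/3 + (4/3)e^(-3x)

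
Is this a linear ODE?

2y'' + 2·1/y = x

No. Nonlinear (1/y term)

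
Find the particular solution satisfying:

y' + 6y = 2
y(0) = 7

General solution: y = 1/3 + Ce^(-6x)
Applying y(0) = 7: C = 7 - 1/3 = 20/3
Particular solution: y = 1/3 + (20/3)e^(-6x)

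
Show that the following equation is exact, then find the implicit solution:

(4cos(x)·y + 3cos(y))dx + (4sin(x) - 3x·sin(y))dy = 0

Verify exactness: ∂M/∂y = ∂N/∂x ✓
Find F(x,y) such that ∂F/∂x = M, ∂F/∂y = N
Solution: 4sin(x)·y + 3x·cos(y) = C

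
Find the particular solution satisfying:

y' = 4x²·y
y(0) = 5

General solution: y = Ce^(4x³/3)
Applying IC y(0) = 5:
Particular solution: y = 5e^(4x³/3)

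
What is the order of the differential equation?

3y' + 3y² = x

The order is 1 (highest derivative is of order 1).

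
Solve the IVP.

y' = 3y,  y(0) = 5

General solution: y = Ce^(3x)
Applying IC y(0) = 5:
Particular solution: y = 5e^(3x)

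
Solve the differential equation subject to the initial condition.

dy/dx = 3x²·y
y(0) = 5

General solution: y = Ce^(x³)
Applying IC y(0) = 5:
Particular solution: y = 5e^(x³)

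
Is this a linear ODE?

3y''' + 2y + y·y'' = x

No. Nonlinear (y·y'' term)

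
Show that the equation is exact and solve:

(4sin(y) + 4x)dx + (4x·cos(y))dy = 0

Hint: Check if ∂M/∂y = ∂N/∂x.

Verify exactness: ∂M/∂y = ∂N/∂x ✓
Find F(x,y) such that ∂F/∂x = M, ∂F/∂y = N
Solution: 4x·sin(y) + 2x² = C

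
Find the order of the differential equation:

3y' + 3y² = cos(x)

The order is 1 (highest derivative is of order 1).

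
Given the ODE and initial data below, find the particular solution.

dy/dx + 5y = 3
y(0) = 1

General solution: y = 3/5 + Ce^(-5x)
Applying y(0) = 1: C = 1 - 3/5 = 2/5
Particular solution: y = 3/5 + (2/5)e^(-5x)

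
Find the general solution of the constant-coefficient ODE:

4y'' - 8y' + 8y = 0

Characteristic equation: 4r² - 8r + 8 = 0
Divide by 4: r² - 2r + 2 = 0
Roots: r = 1 ± i (complex conjugates)
General solution: y = e^x(C₁cos(x) + C₂sin(x))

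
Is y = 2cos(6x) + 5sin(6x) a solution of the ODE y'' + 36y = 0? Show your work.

Verification:
y'' = -72cos(6x) - 180sin(6x)
y'' + 36y = 0 ✓

Yes, it is a solution.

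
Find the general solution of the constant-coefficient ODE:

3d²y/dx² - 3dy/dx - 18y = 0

Characteristic equation: 3r² - 3r - 18 = 0
Divide by 3: r² - r - 6 = 0
Roots: r = 3, -2 (distinct real)
General solution: y = C₁e^(3x) + C₂e^(-2x)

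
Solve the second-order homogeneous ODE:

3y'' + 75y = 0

Characteristic equation: 3r² + 75 = 0
Divide by 3: r² + 25 = 0
Roots: r = ±5i (complex conjugates)
General solution: y = C₁cos(5x) + C₂sin(5x)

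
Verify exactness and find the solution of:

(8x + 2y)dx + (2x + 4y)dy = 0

Verify exactness: ∂M/∂y = ∂N/∂x ✓
Find F(x,y) such that ∂F/∂x = M, ∂F/∂y = N
Solution: 4x² + 2xy + 2y² = C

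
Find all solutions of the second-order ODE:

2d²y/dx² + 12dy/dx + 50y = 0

Characteristic equation: 2r² + 12r + 50 = 0
Divide by 2: r² + 6r + 25 = 0
Roots: r = -3 ± 4i (complex conjugates)
General solution: y = e^(-3x)(C₁cos(4x) + C₂sin(4x))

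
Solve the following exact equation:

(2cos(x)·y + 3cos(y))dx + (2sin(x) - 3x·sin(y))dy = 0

Verify exactness: ∂M/∂y = ∂N/∂x ✓
Find F(x,y) such that ∂F/∂x = M, ∂F/∂y = N
Solution: 2sin(x)·y + 3x·cos(y) = C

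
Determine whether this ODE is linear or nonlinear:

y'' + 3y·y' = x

Nonlinear (product y·y')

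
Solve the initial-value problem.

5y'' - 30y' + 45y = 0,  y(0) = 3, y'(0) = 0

General solution: y = (C₁ + C₂x)e^(3x)
Repeated root r = 3
Applying ICs: C₁ = 3, C₂ = -9
Particular solution: y = (3 - 9x)e^(3x)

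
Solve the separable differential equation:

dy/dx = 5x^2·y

Separating variables and integrating:
ln|y| = 5x^3/3 + C

General solution: y = Ce^(5x^3/3)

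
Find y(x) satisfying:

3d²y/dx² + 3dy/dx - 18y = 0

Characteristic equation: 3r² + 3r - 18 = 0
Divide by 3: r² + r - 6 = 0
Roots: r = 2, -3 (distinct real)
General solution: y = C₁e^(2x) + C₂e^(-3x)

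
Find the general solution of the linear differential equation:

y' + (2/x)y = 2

Using integrating factor method:

General solution: y = (2/3)x + Cx^(-2)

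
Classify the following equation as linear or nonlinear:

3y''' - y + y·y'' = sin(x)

Nonlinear (y·y'' term)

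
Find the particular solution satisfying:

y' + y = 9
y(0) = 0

General solution: y = 9 + Ce^(-x)
Applying y(0) = 0: C = 0 - 9 = -9
Particular solution: y = 9 - 9e^(-x)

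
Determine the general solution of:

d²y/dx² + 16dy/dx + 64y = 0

Characteristic equation: r² + 16r + 64 = 0
Factored: (r + 8)² = 0
Repeated root: r = -8
General solution: y = (C₁ + C₂x)e^(-8x)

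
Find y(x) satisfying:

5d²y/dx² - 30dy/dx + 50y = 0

Characteristic equation: 5r² - 30r + 50 = 0
Divide by 5: r² - 6r + 10 = 0
Roots: r = 3 ± i (complex conjugates)
General solution: y = e^(3x)(C₁cos(x) + C₂sin(x))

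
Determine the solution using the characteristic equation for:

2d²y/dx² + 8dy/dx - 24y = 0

Characteristic equation: 2r² + 8r - 24 = 0
Divide by 2: r² + 4r - 12 = 0
Roots: r = 2, -6 (distinct real)
General solution: y = C₁e^(2x) + C₂e^(-6x)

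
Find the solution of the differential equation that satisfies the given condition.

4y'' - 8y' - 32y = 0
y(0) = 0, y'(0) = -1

General solution: y = C₁e^(4x) + C₂e^(-2x)
Applying ICs: C₁ = -1/6, C₂ = 1/6
Particular solution: y = -(1/6)e^(4x) + (1/6)e^(-2x)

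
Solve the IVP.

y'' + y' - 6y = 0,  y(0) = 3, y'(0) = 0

General solution: y = C₁e^(2x) + C₂e^(-3x)
Applying ICs: C₁ = 9/5, C₂ = 6/5
Particular solution: y = (9/5)e^(2x) + (6/5)e^(-3x)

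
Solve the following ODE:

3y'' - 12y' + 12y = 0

Characteristic equation: 3r² - 12r + 12 = 0
Divide by 3: r² - 4r + 4 = 0
Factored: (r - 2)² = 0
Repeated root: r = 2
General solution: y = (C₁ + C₂x)e^(2x)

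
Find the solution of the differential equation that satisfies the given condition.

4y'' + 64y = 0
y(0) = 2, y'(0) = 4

General solution: y = C₁cos(4x) + C₂sin(4x)
Complex roots r = ±4i
Applying ICs: C₁ = 2, C₂ = 1
Particular solution: y = 2cos(4x) + sin(4x)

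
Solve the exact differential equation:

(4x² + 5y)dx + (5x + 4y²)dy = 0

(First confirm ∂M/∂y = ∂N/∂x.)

Verify exactness: ∂M/∂y = ∂N/∂x ✓
Find F(x,y) such that ∂F/∂x = M, ∂F/∂y = N
Solution: 4x³/3 + 5xy + 4y³/3 = C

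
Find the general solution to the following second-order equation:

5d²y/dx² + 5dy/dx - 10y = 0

Characteristic equation: 5r² + 5r - 10 = 0
Divide by 5: r² + r - 2 = 0
Roots: r = 1, -2 (distinct real)
General solution: y = C₁e^x + C₂e^(-2x)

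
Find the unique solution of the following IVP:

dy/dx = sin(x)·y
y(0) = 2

General solution: y = Ce^(-cos(x))
Applying IC y(0) = 2:
Particular solution: y = 2e^(1-cos(x))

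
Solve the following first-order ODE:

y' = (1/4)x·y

Separating variables and integrating:
ln|y| = x^2/8 + C

General solution: y = Ce^(x^2/8)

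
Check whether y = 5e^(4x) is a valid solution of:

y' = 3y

Verification:
y = 5e^(4x)
y' = 20e^(4x)
But 3y = 15e^(4x)
y' ≠ 3y — the derivative does not match

No, it is not a solution.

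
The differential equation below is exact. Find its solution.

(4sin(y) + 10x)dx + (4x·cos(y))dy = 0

Verify exactness: ∂M/∂y = ∂N/∂x ✓
Find F(x,y) such that ∂F/∂x = M, ∂F/∂y = N
Solution: 4x·sin(y) + 5x² = C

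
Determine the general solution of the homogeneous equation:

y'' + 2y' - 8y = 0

Characteristic equation: r² + 2r - 8 = 0
Roots: r = 2, -4 (distinct real)
General solution: y = C₁e^(2x) + C₂e^(-4x)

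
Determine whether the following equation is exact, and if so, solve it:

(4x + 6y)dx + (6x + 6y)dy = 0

Verify exactness: ∂M/∂y = ∂N/∂x ✓
Find F(x,y) such that ∂F/∂x = M, ∂F/∂y = N
Solution: 2x² + 6xy + 3y² = C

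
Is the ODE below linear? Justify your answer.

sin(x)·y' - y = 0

Yes. Linear (y and its derivatives appear to the first power only, no products of y terms)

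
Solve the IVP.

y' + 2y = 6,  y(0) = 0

General solution: y = 3 + Ce^(-2x)
Applying y(0) = 0: C = 0 - 3 = -3
Particular solution: y = 3 - 3e^(-2x)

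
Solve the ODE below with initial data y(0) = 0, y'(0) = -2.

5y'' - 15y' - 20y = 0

General solution: y = C₁e^(4x) + C₂e^(-x)
Applying ICs: C₁ = -2/5, C₂ = 2/5
Particular solution: y = -(2/5)e^(4x) + (2/5)e^(-x)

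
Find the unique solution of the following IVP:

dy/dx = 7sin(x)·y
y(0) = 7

General solution: y = Ce^(-7cos(x))
Applying IC y(0) = 7:
Particular solution: y = 7e^(7(1-cos(x)))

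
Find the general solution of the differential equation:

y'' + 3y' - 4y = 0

Characteristic equation: r² + 3r - 4 = 0
Roots: r = 1, -4 (distinct real)
General solution: y = C₁e^x + C₂e^(-4x)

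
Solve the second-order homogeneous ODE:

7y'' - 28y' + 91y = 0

Characteristic equation: 7r² - 28r + 91 = 0
Divide by 7: r² - 4r + 13 = 0
Roots: r = 2 ± 3i (complex conjugates)
General solution: y = e^(2x)(C₁cos(3x) + C₂sin(3x))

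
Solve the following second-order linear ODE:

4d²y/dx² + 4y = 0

Characteristic equation: 4r² + 4 = 0
Divide by 4: r² + 1 = 0
Roots: r = ±i (complex conjugates)
General solution: y = C₁cos(x) + C₂sin(x)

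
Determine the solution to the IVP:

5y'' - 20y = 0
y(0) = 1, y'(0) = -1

General solution: y = C₁e^(2x) + C₂e^(-2x)
Applying ICs: C₁ = 1/4, C₂ = 3/4
Particular solution: y = (1/4)e^(2x) + (3/4)e^(-2x)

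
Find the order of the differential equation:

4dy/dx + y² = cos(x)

The order is 1 (highest derivative is of order 1).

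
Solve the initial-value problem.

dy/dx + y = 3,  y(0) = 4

General solution: y = 3 + Ce^(-x)
Applying y(0) = 4: C = 4 - 3 = 1
Particular solution: y = 3 + e^(-x)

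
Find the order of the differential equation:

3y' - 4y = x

The order is 1 (highest derivative is of order 1).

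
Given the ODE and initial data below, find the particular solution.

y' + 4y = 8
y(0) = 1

General solution: y = 2 + Ce^(-4x)
Applying y(0) = 1: C = 1 - 2 = -1
Particular solution: y = 2 - e^(-4x)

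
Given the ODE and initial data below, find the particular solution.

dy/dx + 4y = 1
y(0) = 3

General solution: y = 1/4 + Ce^(-4x)
Applying y(0) = 3: C = 3 - 1/4 = 11/4
Particular solution: y = 1/4 + (11/4)e^(-4x)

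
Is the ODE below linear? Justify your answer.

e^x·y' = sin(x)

Yes. Linear (y and its derivatives appear to the first power only, no products of y terms)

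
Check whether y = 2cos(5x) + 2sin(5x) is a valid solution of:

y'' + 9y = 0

Verification:
y'' = -50cos(5x) - 50sin(5x)
y'' + 9y ≠ 0 (frequency mismatch: got 25 instead of 9)

No, it is not a solution.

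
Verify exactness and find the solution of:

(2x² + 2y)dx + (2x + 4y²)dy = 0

Verify exactness: ∂M/∂y = ∂N/∂x ✓
Find F(x,y) such that ∂F/∂x = M, ∂F/∂y = N
Solution: 2x³/3 + 2xy + 4y³/3 = C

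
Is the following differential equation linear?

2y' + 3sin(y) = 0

No. Nonlinear (sin(y) is nonlinear in y)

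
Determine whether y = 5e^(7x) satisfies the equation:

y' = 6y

Verification:
y = 5e^(7x)
y' = 35e^(7x)
But 6y = 30e^(7x)
y' ≠ 6y — the derivative does not match

No, it is not a solution.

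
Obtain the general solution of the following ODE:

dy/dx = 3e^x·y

Separating variables and integrating:
ln|y| = 3e^x + C

General solution: y = Ce^(3e^x)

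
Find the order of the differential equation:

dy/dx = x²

The order is 1 (highest derivative is of order 1).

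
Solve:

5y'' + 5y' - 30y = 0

Characteristic equation: 5r² + 5r - 30 = 0
Divide by 5: r² + r - 6 = 0
Roots: r = 2, -3 (distinct real)
General solution: y = C₁e^(2x) + C₂e^(-3x)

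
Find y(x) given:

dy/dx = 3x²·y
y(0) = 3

General solution: y = Ce^(x³)
Applying IC y(0) = 3:
Particular solution: y = 3e^(x³)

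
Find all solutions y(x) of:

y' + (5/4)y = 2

Using integrating factor method:

General solution: y = 8/5 + Ce^(-5x/4)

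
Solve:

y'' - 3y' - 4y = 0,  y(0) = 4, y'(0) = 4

General solution: y = C₁e^(4x) + C₂e^(-x)
Applying ICs: C₁ = 8/5, C₂ = 12/5
Particular solution: y = (8/5)e^(4x) + (12/5)e^(-x)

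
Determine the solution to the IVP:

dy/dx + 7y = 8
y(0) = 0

General solution: y = 8/7 + Ce^(-7x)
Applying y(0) = 0: C = 0 - 8/7 = -8/7
Particular solution: y = 8/7 - (8/7)e^(-7x)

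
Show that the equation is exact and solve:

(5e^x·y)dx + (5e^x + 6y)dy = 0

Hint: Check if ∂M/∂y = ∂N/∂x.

Verify exactness: ∂M/∂y = ∂N/∂x ✓
Find F(x,y) such that ∂F/∂x = M, ∂F/∂y = N
Solution: 5e^x·y + 3y² = C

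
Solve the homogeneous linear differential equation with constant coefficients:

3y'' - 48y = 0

Characteristic equation: 3r² - 48 = 0
Divide by 3: r² - 16 = 0
Roots: r = 4, -4 (distinct real)
General solution: y = C₁e^(4x) + C₂e^(-4x)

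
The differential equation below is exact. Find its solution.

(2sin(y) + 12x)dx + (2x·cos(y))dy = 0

Verify exactness: ∂M/∂y = ∂N/∂x ✓
Find F(x,y) such that ∂F/∂x = M, ∂F/∂y = N
Solution: 2x·sin(y) + 6x² = C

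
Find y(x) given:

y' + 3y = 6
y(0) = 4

General solution: y = 2 + Ce^(-3x)
Applying y(0) = 4: C = 4 - 2 = 2
Particular solution: y = 2 + 2e^(-3x)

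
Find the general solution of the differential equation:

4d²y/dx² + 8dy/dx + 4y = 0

Characteristic equation: 4r² + 8r + 4 = 0
Divide by 4: r² + 2r + 1 = 0
Factored: (r + 1)² = 0
Repeated root: r = -1
General solution: y = (C₁ + C₂x)e^(-x)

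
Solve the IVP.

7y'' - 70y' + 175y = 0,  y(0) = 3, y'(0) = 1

General solution: y = (C₁ + C₂x)e^(5x)
Repeated root r = 5
Applying ICs: C₁ = 3, C₂ = -14
Particular solution: y = (3 - 14x)e^(5x)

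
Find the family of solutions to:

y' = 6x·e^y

Separating variables and integrating:
-e^(-y) = 3x² + C

General solution: y = -ln(C - 3x²)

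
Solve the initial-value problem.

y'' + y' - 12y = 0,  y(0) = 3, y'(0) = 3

General solution: y = C₁e^(3x) + C₂e^(-4x)
Applying ICs: C₁ = 15/7, C₂ = 6/7
Particular solution: y = (15/7)e^(3x) + (6/7)e^(-4x)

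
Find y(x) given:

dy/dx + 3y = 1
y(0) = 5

General solution: y = 1/3 + Ce^(-3x)
Applying y(0) = 5: C = 5 - 1/3 = 14/3
Particular solution: y = 1/3 + (14/3)e^(-3x)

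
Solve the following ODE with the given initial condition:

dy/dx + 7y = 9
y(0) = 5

General solution: y = 9/7 + Ce^(-7x)
Applying y(0) = 5: C = 5 - 9/7 = 26/7
Particular solution: y = 9/7 + (26/7)e^(-7x)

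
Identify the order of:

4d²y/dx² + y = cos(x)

The order is 2 (highest derivative is of order 2).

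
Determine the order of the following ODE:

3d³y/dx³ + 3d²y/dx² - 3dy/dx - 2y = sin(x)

The order is 3 (highest derivative is of order 3).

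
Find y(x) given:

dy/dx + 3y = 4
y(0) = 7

General solution: y = 4/3 + Ce^(-3x)
Applying y(0) = 7: C = 7 - 4/3 = 17/3
Particular solution: y = 4/3 + (17/3)e^(-3x)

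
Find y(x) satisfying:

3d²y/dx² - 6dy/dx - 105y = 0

Characteristic equation: 3r² - 6r - 105 = 0
Divide by 3: r² - 2r - 35 = 0
Roots: r = 7, -5 (distinct real)
General solution: y = C₁e^(7x) + C₂e^(-5x)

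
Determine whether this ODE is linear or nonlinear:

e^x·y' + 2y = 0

Linear (y and its derivatives appear to the first power only, no products of y terms)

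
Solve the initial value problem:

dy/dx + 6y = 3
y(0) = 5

General solution: y = 1/2 + Ce^(-6x)
Applying y(0) = 5: C = 5 - 1/2 = 9/2
Particular solution: y = 1/2 + (9/2)e^(-6x)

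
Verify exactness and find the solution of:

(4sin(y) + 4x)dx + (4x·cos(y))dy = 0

Verify exactness: ∂M/∂y = ∂N/∂x ✓
Find F(x,y) such that ∂F/∂x = M, ∂F/∂y = N
Solution: 4x·sin(y) + 2x² = C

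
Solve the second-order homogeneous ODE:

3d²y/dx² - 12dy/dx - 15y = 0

Characteristic equation: 3r² - 12r - 15 = 0
Divide by 3: r² - 4r - 5 = 0
Roots: r = 5, -1 (distinct real)
General solution: y = C₁e^(5x) + C₂e^(-x)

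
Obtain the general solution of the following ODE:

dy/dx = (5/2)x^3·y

Separating variables and integrating:
ln|y| = 5x^4/8 + C

General solution: y = Ce^(5x^4/8)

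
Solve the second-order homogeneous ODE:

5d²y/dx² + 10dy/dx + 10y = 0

Characteristic equation: 5r² + 10r + 10 = 0
Divide by 5: r² + 2r + 2 = 0
Roots: r = -1 ± i (complex conjugates)
General solution: y = e^(-x)(C₁cos(x) + C₂sin(x))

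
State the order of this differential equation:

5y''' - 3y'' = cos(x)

The order is 3 (highest derivative is of order 3).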